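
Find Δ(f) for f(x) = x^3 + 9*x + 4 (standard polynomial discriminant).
Δ = -3348

For a depressed cubic x^3 + p x + q the discriminant is Δ = -4 p^3 - 27 q^2 = -4*(9)^3 - 27*(4)^2 = -2916 - 432 = -3348.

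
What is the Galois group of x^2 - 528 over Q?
Gal(K/Q) = Z/2Z (cyclic of order 2)

x^2 - 528 is irreducible over Q since 528 is not a rational square. The splitting field Q(sqrt(528)) has degree 2 over Q, and its unique nontrivial automorphism is sqrt(528) ↦ -sqrt(528). Hence Gal(Q(sqrt(528))/Q) = Z/2Z.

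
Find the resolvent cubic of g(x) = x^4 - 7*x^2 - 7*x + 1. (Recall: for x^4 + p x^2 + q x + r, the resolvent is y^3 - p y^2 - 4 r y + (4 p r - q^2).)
h(y) = y^3 + 7*y^2 - 4*y - 77

Identify coefficients: p = -7, q = -7, r = 1.
Plug into h(y) = y^3 - p y^2 - 4 r y + (4 p r - q^2):
  h(y) = y^3 - (-7) y^2 - 4*(1) y + (4*(-7)*(1) - (-7)^2)
       = y^3 + (7) y^2 + (-4) y + (-77).
Simplifying: h(y) = y^3 + 7*y^2 - 4*y - 77.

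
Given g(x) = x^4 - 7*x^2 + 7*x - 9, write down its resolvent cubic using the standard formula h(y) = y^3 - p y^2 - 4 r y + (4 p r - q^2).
h(y) = y^3 + 7*y^2 + 36*y + 203

Identify coefficients: p = -7, q = 7, r = -9.
Plug into h(y) = y^3 - p y^2 - 4 r y + (4 p r - q^2):
  h(y) = y^3 - (-7) y^2 - 4*(-9) y + (4*(-7)*(-9) - (7)^2)
       = y^3 + (7) y^2 + (36) y + (203).
Simplifying: h(y) = y^3 + 7*y^2 + 36*y + 203.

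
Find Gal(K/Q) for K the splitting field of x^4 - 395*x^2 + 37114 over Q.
Gal(K/Q) = V_4 (Klein four-group, Z/2Z × Z/2Z)

f factors as (x^2 - 154)(x^2 - 241), so the splitting field is K = Q(sqrt(154), sqrt(241)). The elements 154, 241, 37114 are all non-squares in Q, so sqrt(154) and sqrt(241) generate independent quadratic extensions. Thus [K:Q] = 4 and Gal(K/Q) is generated by the two order-2 automorphisms sqrt(154) ↦ -sqrt(154) and sqrt(241) ↦ -sqrt(241), giving V_4.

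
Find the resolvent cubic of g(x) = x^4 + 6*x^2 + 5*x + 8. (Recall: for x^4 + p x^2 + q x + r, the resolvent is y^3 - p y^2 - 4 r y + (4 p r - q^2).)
h(y) = y^3 - 6*y^2 - 32*y + 167

Identify coefficients: p = 6, q = 5, r = 8.
Plug into h(y) = y^3 - p y^2 - 4 r y + (4 p r - q^2):
  h(y) = y^3 - (6) y^2 - 4*(8) y + (4*(6)*(8) - (5)^2)
       = y^3 + (-6) y^2 + (-32) y + (167).
Simplifying: h(y) = y^3 - 6*y^2 - 32*y + 167.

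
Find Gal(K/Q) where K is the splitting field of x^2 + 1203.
Gal(K/Q) = Z/2Z (cyclic of order 2)

x^2 + 1203 is irreducible over Q since -1203 is not a rational square. The splitting field Q(sqrt(-1203)) has degree 2 over Q, and its unique nontrivial automorphism is sqrt(-1203) ↦ -sqrt(-1203). Hence Gal(Q(sqrt(-1203))/Q) = Z/2Z.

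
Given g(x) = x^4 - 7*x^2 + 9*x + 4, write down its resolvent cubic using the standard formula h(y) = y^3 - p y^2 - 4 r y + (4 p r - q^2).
h(y) = y^3 + 7*y^2 - 16*y - 193

Identify coefficients: p = -7, q = 9, r = 4.
Plug into h(y) = y^3 - p y^2 - 4 r y + (4 p r - q^2):
  h(y) = y^3 - (-7) y^2 - 4*(4) y + (4*(-7)*(4) - (9)^2)
       = y^3 + (7) y^2 + (-16) y + (-193).
Simplifying: h(y) = y^3 + 7*y^2 - 16*y - 193.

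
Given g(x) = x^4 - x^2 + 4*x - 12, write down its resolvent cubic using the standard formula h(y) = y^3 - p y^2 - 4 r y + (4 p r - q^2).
h(y) = y^3 + y^2 + 48*y + 32

Identify coefficients: p = -1, q = 4, r = -12.
Plug into h(y) = y^3 - p y^2 - 4 r y + (4 p r - q^2):
  h(y) = y^3 - (-1) y^2 - 4*(-12) y + (4*(-1)*(-12) - (4)^2)
       = y^3 + (1) y^2 + (48) y + (32).
Simplifying: h(y) = y^3 + y^2 + 48*y + 32.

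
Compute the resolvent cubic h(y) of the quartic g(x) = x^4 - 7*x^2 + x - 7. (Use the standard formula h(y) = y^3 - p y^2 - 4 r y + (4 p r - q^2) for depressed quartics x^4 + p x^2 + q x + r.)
h(y) = y^3 + 7*y^2 + 28*y + 195

Identify coefficients: p = -7, q = 1, r = -7.
Plug into h(y) = y^3 - p y^2 - 4 r y + (4 p r - q^2):
  h(y) = y^3 - (-7) y^2 - 4*(-7) y + (4*(-7)*(-7) - (1)^2)
       = y^3 + (7) y^2 + (28) y + (195).
Simplifying: h(y) = y^3 + 7*y^2 + 28*y + 195.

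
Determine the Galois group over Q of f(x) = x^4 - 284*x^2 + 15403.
Gal(K/Q) = V_4 (Klein four-group, Z/2Z × Z/2Z)

f factors as (x^2 - 211)(x^2 - 73), so the splitting field is K = Q(sqrt(211), sqrt(73)). The elements 211, 73, 15403 are all non-squares in Q, so sqrt(211) and sqrt(73) generate independent quadratic extensions. Thus [K:Q] = 4 and Gal(K/Q) is generated by the two order-2 automorphisms sqrt(211) ↦ -sqrt(211) and sqrt(73) ↦ -sqrt(73), giving V_4.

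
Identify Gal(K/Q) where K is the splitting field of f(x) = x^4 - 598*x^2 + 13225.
Gal(K/Q) = Z/2Z (cyclic of order 2)

f factors as (x^2 - 575)(x^2 - 23), so the splitting field is K = Q(sqrt(575), sqrt(23)). The squarefree part of 575 is 23 and the squarefree part of 23 is also 23, so sqrt(575) and sqrt(23) are both rational multiples of sqrt(23). Hence Q(sqrt(575)) = Q(sqrt(23)) = Q(sqrt(23)), and the splitting field collapses to a single degree-2 extension with Galois group Z/2Z.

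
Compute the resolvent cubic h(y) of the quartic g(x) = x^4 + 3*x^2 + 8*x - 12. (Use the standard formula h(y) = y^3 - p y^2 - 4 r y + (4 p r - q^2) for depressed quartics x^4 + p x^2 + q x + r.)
h(y) = y^3 - 3*y^2 + 48*y - 208

Identify coefficients: p = 3, q = 8, r = -12.
Plug into h(y) = y^3 - p y^2 - 4 r y + (4 p r - q^2):
  h(y) = y^3 - (3) y^2 - 4*(-12) y + (4*(3)*(-12) - (8)^2)
       = y^3 + (-3) y^2 + (48) y + (-208).
Simplifying: h(y) = y^3 - 3*y^2 + 48*y - 208.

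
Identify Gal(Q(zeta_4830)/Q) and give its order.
|Gal(Q(zeta_4830)/Q)| = phi(4830) = 1056; group ≅ (Z/4830Z)^* ≅ Z/2Z × Z/4Z × Z/6Z × Z/22Z

The n-th cyclotomic polynomial Φ_4830(x) is the minimal polynomial of zeta_4830 over Q and has degree phi(4830) = 1056. So Q(zeta_4830) is a degree-1056 Galois extension with Galois group (Z/4830Z)^*. By CRT, (Z/4830Z)^* ≅ (Z/2Z)^* × (Z/3Z)^* × (Z/5Z)^* × (Z/7Z)^* × (Z/23Z)^*. Each prime-power unit group is (Z/2Z)^* ≅ trivial group (order 1); (Z/3Z)^* ≅ Z/2Z; (Z/5Z)^* ≅ Z/4Z; (Z/7Z)^* ≅ Z/6Z; (Z/23Z)^* ≅ Z/22Z. Hence Gal(Q(zeta_4830)/Q) ≅ Z/2Z × Z/4Z × Z/6Z × Z/22Z.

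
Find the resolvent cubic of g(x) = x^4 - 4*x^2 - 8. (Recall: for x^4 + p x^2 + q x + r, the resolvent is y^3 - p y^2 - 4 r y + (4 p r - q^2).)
h(y) = y^3 + 4*y^2 + 32*y + 128

Identify coefficients: p = -4, q = 0, r = -8.
Plug into h(y) = y^3 - p y^2 - 4 r y + (4 p r - q^2):
  h(y) = y^3 - (-4) y^2 - 4*(-8) y + (4*(-4)*(-8) - (0)^2)
       = y^3 + (4) y^2 + (32) y + (128).
Simplifying: h(y) = y^3 + 4*y^2 + 32*y + 128.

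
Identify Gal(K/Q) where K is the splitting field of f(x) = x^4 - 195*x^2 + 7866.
Gal(K/Q) = V_4 (Klein four-group, Z/2Z × Z/2Z)

f factors as (x^2 - 138)(x^2 - 57), so the splitting field is K = Q(sqrt(138), sqrt(57)). The elements 138, 57, 7866 are all non-squares in Q, so sqrt(138) and sqrt(57) generate independent quadratic extensions. Thus [K:Q] = 4 and Gal(K/Q) is generated by the two order-2 automorphisms sqrt(138) ↦ -sqrt(138) and sqrt(57) ↦ -sqrt(57), giving V_4.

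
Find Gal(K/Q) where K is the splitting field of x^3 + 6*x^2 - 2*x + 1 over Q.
Gal(K/Q) = S_3 (symmetric group of order 6)

Compute the discriminant of x^3 + (6)*x^2 + (-2)*x + (1): Δ = -931. Since Δ is not a rational square, the Galois group is not contained in A_3; it must be the full S_3 (irreducibility of the cubic rules out anything smaller).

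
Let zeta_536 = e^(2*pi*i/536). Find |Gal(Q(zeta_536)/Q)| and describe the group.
|Gal(Q(zeta_536)/Q)| = phi(536) = 264; group ≅ (Z/536Z)^* ≅ Z/2Z × Z/2Z × Z/66Z

The n-th cyclotomic polynomial Φ_536(x) is the minimal polynomial of zeta_536 over Q and has degree phi(536) = 264. So Q(zeta_536) is a degree-264 Galois extension with Galois group (Z/536Z)^*. By CRT, (Z/536Z)^* ≅ (Z/8Z)^* × (Z/67Z)^*. Each prime-power unit group is (Z/8Z)^* ≅ Z/2Z × Z/2Z; (Z/67Z)^* ≅ Z/66Z. Hence Gal(Q(zeta_536)/Q) ≅ Z/2Z × Z/2Z × Z/66Z.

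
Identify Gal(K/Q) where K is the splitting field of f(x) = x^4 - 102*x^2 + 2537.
Gal(K/Q) = V_4 (Klein four-group, Z/2Z × Z/2Z)

f factors as (x^2 - 43)(x^2 - 59), so the splitting field is K = Q(sqrt(43), sqrt(59)). The elements 43, 59, 2537 are all non-squares in Q, so sqrt(43) and sqrt(59) generate independent quadratic extensions. Thus [K:Q] = 4 and Gal(K/Q) is generated by the two order-2 automorphisms sqrt(43) ↦ -sqrt(43) and sqrt(59) ↦ -sqrt(59), giving V_4.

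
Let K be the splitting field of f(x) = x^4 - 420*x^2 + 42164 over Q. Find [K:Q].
[K:Q] = 4

f factors as (x^2 - 254)(x^2 - 166); the splitting field is K = Q(sqrt(254), sqrt(166)). Since 254, 166, and 42164 are all non-squares in Q, the three subfields Q(sqrt(254)), Q(sqrt(166)), Q(sqrt(42164)) are distinct degree-2 extensions, so [K:Q] = 4 (Klein four Galois group).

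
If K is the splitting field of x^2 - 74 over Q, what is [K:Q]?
[K:Q] = 2

The polynomial x^2 - 74 is irreducible over Q since 74 is not a perfect square. Its splitting field is Q(sqrt(74)), which has degree 2 over Q.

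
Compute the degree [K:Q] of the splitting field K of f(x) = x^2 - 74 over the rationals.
[K:Q] = 2

The polynomial x^2 - 74 is irreducible over Q since 74 is not a perfect square. Its splitting field is Q(sqrt(74)), which has degree 2 over Q.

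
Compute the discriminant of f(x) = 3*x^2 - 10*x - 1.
Δ = 112

For a quadratic a x^2 + b x + c the discriminant is Δ = b^2 - 4ac = (-10)^2 - 4*(3)*(-1) = 100 - (-12) = 112.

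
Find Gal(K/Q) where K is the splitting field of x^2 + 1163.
Gal(K/Q) = Z/2Z (cyclic of order 2)

x^2 + 1163 is irreducible over Q since -1163 is not a rational square. The splitting field Q(sqrt(-1163)) has degree 2 over Q, and its unique nontrivial automorphism is sqrt(-1163) ↦ -sqrt(-1163). Hence Gal(Q(sqrt(-1163))/Q) = Z/2Z.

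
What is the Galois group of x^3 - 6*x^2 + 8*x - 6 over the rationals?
Gal(K/Q) = S_3 (symmetric group of order 6)

Compute the discriminant of x^3 + (-6)*x^2 + (8)*x + (-6): Δ = -716. Since Δ is not a rational square, the Galois group is not contained in A_3; it must be the full S_3 (irreducibility of the cubic rules out anything smaller).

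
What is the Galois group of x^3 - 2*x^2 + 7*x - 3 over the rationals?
Gal(K/Q) = S_3 (symmetric group of order 6)

Compute the discriminant of x^3 + (-2)*x^2 + (7)*x + (-3): Δ = -759. Since Δ is not a rational square, the Galois group is not contained in A_3; it must be the full S_3 (irreducibility of the cubic rules out anything smaller).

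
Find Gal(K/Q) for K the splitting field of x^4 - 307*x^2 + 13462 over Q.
Gal(K/Q) = V_4 (Klein four-group, Z/2Z × Z/2Z)

f factors as (x^2 - 254)(x^2 - 53), so the splitting field is K = Q(sqrt(254), sqrt(53)). The elements 254, 53, 13462 are all non-squares in Q, so sqrt(254) and sqrt(53) generate independent quadratic extensions. Thus [K:Q] = 4 and Gal(K/Q) is generated by the two order-2 automorphisms sqrt(254) ↦ -sqrt(254) and sqrt(53) ↦ -sqrt(53), giving V_4.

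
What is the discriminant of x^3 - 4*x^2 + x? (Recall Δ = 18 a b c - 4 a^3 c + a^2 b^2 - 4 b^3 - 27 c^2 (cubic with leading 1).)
Δ = 12

For x^3 + a x^2 + b x + c the discriminant is Δ = 18 a b c - 4 a^3 c + a^2 b^2 - 4 b^3 - 27 c^2.
Plug a = -4, b = 1, c = 0:
  18*(-4)*(1)*(0) - 4*(-4)^3*(0) + (-4)^2*(1)^2 - 4*(1)^3 - 27*(0)^2
  = 0 + (0) + 16 + (-4) + (0)
  = 12.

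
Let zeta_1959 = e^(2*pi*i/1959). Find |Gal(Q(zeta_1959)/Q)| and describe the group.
|Gal(Q(zeta_1959)/Q)| = phi(1959) = 1304; group ≅ (Z/1959Z)^* ≅ Z/2Z × Z/652Z

The n-th cyclotomic polynomial Φ_1959(x) is the minimal polynomial of zeta_1959 over Q and has degree phi(1959) = 1304. So Q(zeta_1959) is a degree-1304 Galois extension with Galois group (Z/1959Z)^*. By CRT, (Z/1959Z)^* ≅ (Z/3Z)^* × (Z/653Z)^*. Each prime-power unit group is (Z/3Z)^* ≅ Z/2Z; (Z/653Z)^* ≅ Z/652Z. Hence Gal(Q(zeta_1959)/Q) ≅ Z/2Z × Z/652Z.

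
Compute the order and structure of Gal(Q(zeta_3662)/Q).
|Gal(Q(zeta_3662)/Q)| = phi(3662) = 1830; group ≅ (Z/3662Z)^* ≅ Z/1830Z

The n-th cyclotomic polynomial Φ_3662(x) is the minimal polynomial of zeta_3662 over Q and has degree phi(3662) = 1830. So Q(zeta_3662) is a degree-1830 Galois extension with Galois group (Z/3662Z)^*. By CRT, (Z/3662Z)^* ≅ (Z/2Z)^* × (Z/1831Z)^*. Each prime-power unit group is (Z/2Z)^* ≅ trivial group (order 1); (Z/1831Z)^* ≅ Z/1830Z. Hence Gal(Q(zeta_3662)/Q) ≅ Z/1830Z.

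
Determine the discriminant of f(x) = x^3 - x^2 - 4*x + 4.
Δ = 144

For x^3 + a x^2 + b x + c the discriminant is Δ = 18 a b c - 4 a^3 c + a^2 b^2 - 4 b^3 - 27 c^2.
Plug a = -1, b = -4, c = 4:
  18*(-1)*(-4)*(4) - 4*(-1)^3*(4) + (-1)^2*(-4)^2 - 4*(-4)^3 - 27*(4)^2
  = 288 + (16) + 16 + (256) + (-432)
  = 144.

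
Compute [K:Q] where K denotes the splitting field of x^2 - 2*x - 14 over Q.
[K:Q] = 2

The discriminant of x^2 + (-2)*x + (-14) is b^2 - 4c = 4 - (-56) = 60. Since 60 is not a perfect square in Q, the polynomial is irreducible over Q. Its two roots generate a degree-2 extension, so [K:Q] = 2.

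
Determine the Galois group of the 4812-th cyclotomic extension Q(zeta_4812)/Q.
|Gal(Q(zeta_4812)/Q)| = phi(4812) = 1600; group ≅ (Z/4812Z)^* ≅ Z/2Z × Z/2Z × Z/400Z

The n-th cyclotomic polynomial Φ_4812(x) is the minimal polynomial of zeta_4812 over Q and has degree phi(4812) = 1600. So Q(zeta_4812) is a degree-1600 Galois extension with Galois group (Z/4812Z)^*. By CRT, (Z/4812Z)^* ≅ (Z/4Z)^* × (Z/3Z)^* × (Z/401Z)^*. Each prime-power unit group is (Z/4Z)^* ≅ Z/2Z; (Z/3Z)^* ≅ Z/2Z; (Z/401Z)^* ≅ Z/400Z. Hence Gal(Q(zeta_4812)/Q) ≅ Z/2Z × Z/2Z × Z/400Z.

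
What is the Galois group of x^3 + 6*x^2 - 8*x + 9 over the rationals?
Gal(K/Q) = S_3 (symmetric group of order 6)

Compute the discriminant of x^3 + (6)*x^2 + (-8)*x + (9): Δ = -13387. Since Δ is not a rational square, the Galois group is not contained in A_3; it must be the full S_3 (irreducibility of the cubic rules out anything smaller).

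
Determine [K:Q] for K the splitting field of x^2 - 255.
[K:Q] = 2

The polynomial x^2 - 255 is irreducible over Q since 255 is not a perfect square. Its splitting field is Q(sqrt(255)), which has degree 2 over Q.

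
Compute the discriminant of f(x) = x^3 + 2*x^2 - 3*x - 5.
Δ = 169

For x^3 + a x^2 + b x + c the discriminant is Δ = 18 a b c - 4 a^3 c + a^2 b^2 - 4 b^3 - 27 c^2.
Plug a = 2, b = -3, c = -5:
  18*(2)*(-3)*(-5) - 4*(2)^3*(-5) + (2)^2*(-3)^2 - 4*(-3)^3 - 27*(-5)^2
  = 540 + (160) + 36 + (108) + (-675)
  = 169.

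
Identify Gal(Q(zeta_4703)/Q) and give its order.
|Gal(Q(zeta_4703)/Q)| = phi(4703) = 4702; group ≅ (Z/4703Z)^* ≅ Z/4702Z

The n-th cyclotomic polynomial Φ_4703(x) is the minimal polynomial of zeta_4703 over Q and has degree phi(4703) = 4702. So Q(zeta_4703) is a degree-4702 Galois extension with Galois group (Z/4703Z)^*. (Z/4703Z)^* is cyclic since 4703 is an odd prime power (or 4). Hence Gal(Q(zeta_4703)/Q) ≅ Z/4702Z.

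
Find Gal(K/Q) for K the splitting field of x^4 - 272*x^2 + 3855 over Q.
Gal(K/Q) = V_4 (Klein four-group, Z/2Z × Z/2Z)

f factors as (x^2 - 257)(x^2 - 15), so the splitting field is K = Q(sqrt(257), sqrt(15)). The elements 257, 15, 3855 are all non-squares in Q, so sqrt(257) and sqrt(15) generate independent quadratic extensions. Thus [K:Q] = 4 and Gal(K/Q) is generated by the two order-2 automorphisms sqrt(257) ↦ -sqrt(257) and sqrt(15) ↦ -sqrt(15), giving V_4.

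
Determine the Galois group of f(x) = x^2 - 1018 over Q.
Gal(K/Q) = Z/2Z (cyclic of order 2)

x^2 - 1018 is irreducible over Q since 1018 is not a rational square. The splitting field Q(sqrt(1018)) has degree 2 over Q, and its unique nontrivial automorphism is sqrt(1018) ↦ -sqrt(1018). Hence Gal(Q(sqrt(1018))/Q) = Z/2Z.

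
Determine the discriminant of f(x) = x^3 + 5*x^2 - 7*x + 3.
Δ = -1036

For x^3 + a x^2 + b x + c the discriminant is Δ = 18 a b c - 4 a^3 c + a^2 b^2 - 4 b^3 - 27 c^2.
Plug a = 5, b = -7, c = 3:
  18*(5)*(-7)*(3) - 4*(5)^3*(3) + (5)^2*(-7)^2 - 4*(-7)^3 - 27*(3)^2
  = -1890 + (-1500) + 1225 + (1372) + (-243)
  = -1036.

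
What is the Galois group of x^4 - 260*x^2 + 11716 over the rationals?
Gal(K/Q) = V_4 (Klein four-group, Z/2Z × Z/2Z)

f factors as (x^2 - 202)(x^2 - 58), so the splitting field is K = Q(sqrt(202), sqrt(58)). The elements 202, 58, 11716 are all non-squares in Q, so sqrt(202) and sqrt(58) generate independent quadratic extensions. Thus [K:Q] = 4 and Gal(K/Q) is generated by the two order-2 automorphisms sqrt(202) ↦ -sqrt(202) and sqrt(58) ↦ -sqrt(58), giving V_4.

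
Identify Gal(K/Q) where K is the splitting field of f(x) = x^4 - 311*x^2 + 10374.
Gal(K/Q) = V_4 (Klein four-group, Z/2Z × Z/2Z)

f factors as (x^2 - 38)(x^2 - 273), so the splitting field is K = Q(sqrt(38), sqrt(273)). The elements 38, 273, 10374 are all non-squares in Q, so sqrt(38) and sqrt(273) generate independent quadratic extensions. Thus [K:Q] = 4 and Gal(K/Q) is generated by the two order-2 automorphisms sqrt(38) ↦ -sqrt(38) and sqrt(273) ↦ -sqrt(273), giving V_4.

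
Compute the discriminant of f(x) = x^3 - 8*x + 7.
Δ = 725

For x^3 + a x^2 + b x + c the discriminant is Δ = 18 a b c - 4 a^3 c + a^2 b^2 - 4 b^3 - 27 c^2.
Plug a = 0, b = -8, c = 7:
  18*(0)*(-8)*(7) - 4*(0)^3*(7) + (0)^2*(-8)^2 - 4*(-8)^3 - 27*(7)^2
  = 0 + (0) + 0 + (2048) + (-1323)
  = 725.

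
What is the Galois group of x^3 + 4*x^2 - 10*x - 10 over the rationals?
Gal(K/Q) = S_3 (symmetric group of order 6)

Compute the discriminant of x^3 + (4)*x^2 + (-10)*x + (-10): Δ = 12660. Since Δ is not a rational square, the Galois group is not contained in A_3; it must be the full S_3 (irreducibility of the cubic rules out anything smaller).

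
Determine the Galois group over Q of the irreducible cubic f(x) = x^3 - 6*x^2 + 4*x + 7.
Gal(K/Q) = S_3 (symmetric group of order 6)

Compute the discriminant of x^3 + (-6)*x^2 + (4)*x + (7): Δ = 2021. Since Δ is not a rational square, the Galois group is not contained in A_3; it must be the full S_3 (irreducibility of the cubic rules out anything smaller).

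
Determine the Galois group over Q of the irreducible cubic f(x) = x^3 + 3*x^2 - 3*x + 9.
Gal(K/Q) = S_3 (symmetric group of order 6)

Compute the discriminant of x^3 + (3)*x^2 + (-3)*x + (9): Δ = -4428. Since Δ is not a rational square, the Galois group is not contained in A_3; it must be the full S_3 (irreducibility of the cubic rules out anything smaller).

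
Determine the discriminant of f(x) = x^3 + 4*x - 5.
Δ = -931

For a depressed cubic x^3 + p x + q the discriminant is Δ = -4 p^3 - 27 q^2 = -4*(4)^3 - 27*(-5)^2 = -256 - 675 = -931.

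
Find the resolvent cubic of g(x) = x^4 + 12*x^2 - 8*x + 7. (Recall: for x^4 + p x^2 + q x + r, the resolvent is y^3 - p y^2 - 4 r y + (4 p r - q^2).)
h(y) = y^3 - 12*y^2 - 28*y + 272

Identify coefficients: p = 12, q = -8, r = 7.
Plug into h(y) = y^3 - p y^2 - 4 r y + (4 p r - q^2):
  h(y) = y^3 - (12) y^2 - 4*(7) y + (4*(12)*(7) - (-8)^2)
       = y^3 + (-12) y^2 + (-28) y + (272).
Simplifying: h(y) = y^3 - 12*y^2 - 28*y + 272.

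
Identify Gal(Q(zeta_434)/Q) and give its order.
|Gal(Q(zeta_434)/Q)| = phi(434) = 180; group ≅ (Z/434Z)^* ≅ Z/6Z × Z/30Z

The n-th cyclotomic polynomial Φ_434(x) is the minimal polynomial of zeta_434 over Q and has degree phi(434) = 180. So Q(zeta_434) is a degree-180 Galois extension with Galois group (Z/434Z)^*. By CRT, (Z/434Z)^* ≅ (Z/2Z)^* × (Z/7Z)^* × (Z/31Z)^*. Each prime-power unit group is (Z/2Z)^* ≅ trivial group (order 1); (Z/7Z)^* ≅ Z/6Z; (Z/31Z)^* ≅ Z/30Z. Hence Gal(Q(zeta_434)/Q) ≅ Z/6Z × Z/30Z.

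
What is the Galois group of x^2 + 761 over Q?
Gal(K/Q) = Z/2Z (cyclic of order 2)

x^2 + 761 is irreducible over Q since -761 is not a rational square. The splitting field Q(sqrt(-761)) has degree 2 over Q, and its unique nontrivial automorphism is sqrt(-761) ↦ -sqrt(-761). Hence Gal(Q(sqrt(-761))/Q) = Z/2Z.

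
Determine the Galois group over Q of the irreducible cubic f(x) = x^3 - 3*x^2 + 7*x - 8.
Gal(K/Q) = S_3 (symmetric group of order 6)

Compute the discriminant of x^3 + (-3)*x^2 + (7)*x + (-8): Δ = -499. Since Δ is not a rational square, the Galois group is not contained in A_3; it must be the full S_3 (irreducibility of the cubic rules out anything smaller).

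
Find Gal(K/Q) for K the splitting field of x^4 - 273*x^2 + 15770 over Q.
Gal(K/Q) = V_4 (Klein four-group, Z/2Z × Z/2Z)

f factors as (x^2 - 190)(x^2 - 83), so the splitting field is K = Q(sqrt(190), sqrt(83)). The elements 190, 83, 15770 are all non-squares in Q, so sqrt(190) and sqrt(83) generate independent quadratic extensions. Thus [K:Q] = 4 and Gal(K/Q) is generated by the two order-2 automorphisms sqrt(190) ↦ -sqrt(190) and sqrt(83) ↦ -sqrt(83), giving V_4.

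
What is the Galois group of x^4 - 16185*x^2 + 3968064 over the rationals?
Gal(K/Q) = Z/2Z (cyclic of order 2)

f factors as (x^2 - 249)(x^2 - 15936), so the splitting field is K = Q(sqrt(249), sqrt(15936)). The squarefree part of 249 is 249 and the squarefree part of 15936 is also 249, so sqrt(249) and sqrt(15936) are both rational multiples of sqrt(249). Hence Q(sqrt(249)) = Q(sqrt(15936)) = Q(sqrt(249)), and the splitting field collapses to a single degree-2 extension with Galois group Z/2Z.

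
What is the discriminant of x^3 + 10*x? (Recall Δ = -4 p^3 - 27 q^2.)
Δ = -4000

For a depressed cubic x^3 + p x + q the discriminant is Δ = -4 p^3 - 27 q^2 = -4*(10)^3 - 27*(0)^2 = -4000 - 0 = -4000.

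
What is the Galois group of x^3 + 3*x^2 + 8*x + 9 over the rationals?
Gal(K/Q) = S_3 (symmetric group of order 6)

Compute the discriminant of x^3 + (3)*x^2 + (8)*x + (9): Δ = -743. Since Δ is not a rational square, the Galois group is not contained in A_3; it must be the full S_3 (irreducibility of the cubic rules out anything smaller).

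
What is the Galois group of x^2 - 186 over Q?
Gal(K/Q) = Z/2Z (cyclic of order 2)

x^2 - 186 is irreducible over Q since 186 is not a rational square. The splitting field Q(sqrt(186)) has degree 2 over Q, and its unique nontrivial automorphism is sqrt(186) ↦ -sqrt(186). Hence Gal(Q(sqrt(186))/Q) = Z/2Z.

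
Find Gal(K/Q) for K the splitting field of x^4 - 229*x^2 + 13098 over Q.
Gal(K/Q) = V_4 (Klein four-group, Z/2Z × Z/2Z)

f factors as (x^2 - 118)(x^2 - 111), so the splitting field is K = Q(sqrt(118), sqrt(111)). The elements 118, 111, 13098 are all non-squares in Q, so sqrt(118) and sqrt(111) generate independent quadratic extensions. Thus [K:Q] = 4 and Gal(K/Q) is generated by the two order-2 automorphisms sqrt(118) ↦ -sqrt(118) and sqrt(111) ↦ -sqrt(111), giving V_4.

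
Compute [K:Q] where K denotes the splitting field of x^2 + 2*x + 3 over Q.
[K:Q] = 2

The discriminant of x^2 + (2)*x + (3) is b^2 - 4c = 4 - (12) = -8. Since -8 is not a perfect square in Q, the polynomial is irreducible over Q. Its two roots generate a degree-2 extension, so [K:Q] = 2.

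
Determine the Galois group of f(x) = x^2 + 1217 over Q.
Gal(K/Q) = Z/2Z (cyclic of order 2)

x^2 + 1217 is irreducible over Q since -1217 is not a rational square. The splitting field Q(sqrt(-1217)) has degree 2 over Q, and its unique nontrivial automorphism is sqrt(-1217) ↦ -sqrt(-1217). Hence Gal(Q(sqrt(-1217))/Q) = Z/2Z.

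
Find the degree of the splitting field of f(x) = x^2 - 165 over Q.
[K:Q] = 2

The polynomial x^2 - 165 is irreducible over Q since 165 is not a perfect square. Its splitting field is Q(sqrt(165)), which has degree 2 over Q.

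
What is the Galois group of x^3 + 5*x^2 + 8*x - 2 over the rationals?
Gal(K/Q) = S_3 (symmetric group of order 6)

Compute the discriminant of x^3 + (5)*x^2 + (8)*x + (-2): Δ = -996. Since Δ is not a rational square, the Galois group is not contained in A_3; it must be the full S_3 (irreducibility of the cubic rules out anything smaller).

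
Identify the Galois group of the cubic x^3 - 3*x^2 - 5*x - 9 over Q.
Gal(K/Q) = S_3 (symmetric group of order 6)

Compute the discriminant of x^3 + (-3)*x^2 + (-5)*x + (-9): Δ = -4864. Since Δ is not a rational square, the Galois group is not contained in A_3; it must be the full S_3 (irreducibility of the cubic rules out anything smaller).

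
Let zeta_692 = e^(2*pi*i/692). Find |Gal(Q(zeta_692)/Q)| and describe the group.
|Gal(Q(zeta_692)/Q)| = phi(692) = 344; group ≅ (Z/692Z)^* ≅ Z/2Z × Z/172Z

The n-th cyclotomic polynomial Φ_692(x) is the minimal polynomial of zeta_692 over Q and has degree phi(692) = 344. So Q(zeta_692) is a degree-344 Galois extension with Galois group (Z/692Z)^*. By CRT, (Z/692Z)^* ≅ (Z/4Z)^* × (Z/173Z)^*. Each prime-power unit group is (Z/4Z)^* ≅ Z/2Z; (Z/173Z)^* ≅ Z/172Z. Hence Gal(Q(zeta_692)/Q) ≅ Z/2Z × Z/172Z.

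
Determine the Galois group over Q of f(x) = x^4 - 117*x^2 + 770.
Gal(K/Q) = V_4 (Klein four-group, Z/2Z × Z/2Z)

f factors as (x^2 - 110)(x^2 - 7), so the splitting field is K = Q(sqrt(110), sqrt(7)). The elements 110, 7, 770 are all non-squares in Q, so sqrt(110) and sqrt(7) generate independent quadratic extensions. Thus [K:Q] = 4 and Gal(K/Q) is generated by the two order-2 automorphisms sqrt(110) ↦ -sqrt(110) and sqrt(7) ↦ -sqrt(7), giving V_4.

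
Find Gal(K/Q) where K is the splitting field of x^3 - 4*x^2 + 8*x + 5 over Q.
Gal(K/Q) = S_3 (symmetric group of order 6)

Compute the discriminant of x^3 + (-4)*x^2 + (8)*x + (5): Δ = -3299. Since Δ is not a rational square, the Galois group is not contained in A_3; it must be the full S_3 (irreducibility of the cubic rules out anything smaller).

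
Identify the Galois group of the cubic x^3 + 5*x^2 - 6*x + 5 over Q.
Gal(K/Q) = S_3 (symmetric group of order 6)

Compute the discriminant of x^3 + (5)*x^2 + (-6)*x + (5): Δ = -4111. Since Δ is not a rational square, the Galois group is not contained in A_3; it must be the full S_3 (irreducibility of the cubic rules out anything smaller).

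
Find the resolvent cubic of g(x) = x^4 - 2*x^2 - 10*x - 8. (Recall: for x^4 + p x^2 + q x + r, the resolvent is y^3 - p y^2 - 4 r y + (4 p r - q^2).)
h(y) = y^3 + 2*y^2 + 32*y - 36

Identify coefficients: p = -2, q = -10, r = -8.
Plug into h(y) = y^3 - p y^2 - 4 r y + (4 p r - q^2):
  h(y) = y^3 - (-2) y^2 - 4*(-8) y + (4*(-2)*(-8) - (-10)^2)
       = y^3 + (2) y^2 + (32) y + (-36).
Simplifying: h(y) = y^3 + 2*y^2 + 32*y - 36.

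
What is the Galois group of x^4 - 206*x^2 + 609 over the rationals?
Gal(K/Q) = V_4 (Klein four-group, Z/2Z × Z/2Z)

f factors as (x^2 - 203)(x^2 - 3), so the splitting field is K = Q(sqrt(203), sqrt(3)). The elements 203, 3, 609 are all non-squares in Q, so sqrt(203) and sqrt(3) generate independent quadratic extensions. Thus [K:Q] = 4 and Gal(K/Q) is generated by the two order-2 automorphisms sqrt(203) ↦ -sqrt(203) and sqrt(3) ↦ -sqrt(3), giving V_4.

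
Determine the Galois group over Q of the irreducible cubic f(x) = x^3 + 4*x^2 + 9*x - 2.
Gal(K/Q) = S_3 (symmetric group of order 6)

Compute the discriminant of x^3 + (4)*x^2 + (9)*x + (-2): Δ = -2512. Since Δ is not a rational square, the Galois group is not contained in A_3; it must be the full S_3 (irreducibility of the cubic rules out anything smaller).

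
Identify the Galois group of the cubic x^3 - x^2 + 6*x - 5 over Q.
Gal(K/Q) = S_3 (symmetric group of order 6)

Compute the discriminant of x^3 + (-1)*x^2 + (6)*x + (-5): Δ = -983. Since Δ is not a rational square, the Galois group is not contained in A_3; it must be the full S_3 (irreducibility of the cubic rules out anything smaller).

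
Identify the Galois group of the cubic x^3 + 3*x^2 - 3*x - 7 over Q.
Gal(K/Q) = S_3 (symmetric group of order 6)

Compute the discriminant of x^3 + (3)*x^2 + (-3)*x + (-7): Δ = 756. Since Δ is not a rational square, the Galois group is not contained in A_3; it must be the full S_3 (irreducibility of the cubic rules out anything smaller).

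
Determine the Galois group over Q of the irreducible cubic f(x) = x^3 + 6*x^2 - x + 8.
Gal(K/Q) = S_3 (symmetric group of order 6)

Compute the discriminant of x^3 + (6)*x^2 + (-1)*x + (8): Δ = -9464. Since Δ is not a rational square, the Galois group is not contained in A_3; it must be the full S_3 (irreducibility of the cubic rules out anything smaller).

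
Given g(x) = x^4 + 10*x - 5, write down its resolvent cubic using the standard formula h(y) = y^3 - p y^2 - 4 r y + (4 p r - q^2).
h(y) = y^3 + 20*y - 100

Identify coefficients: p = 0, q = 10, r = -5.
Plug into h(y) = y^3 - p y^2 - 4 r y + (4 p r - q^2):
  h(y) = y^3 - (0) y^2 - 4*(-5) y + (4*(0)*(-5) - (10)^2)
       = y^3 + (0) y^2 + (20) y + (-100).
Simplifying: h(y) = y^3 + 20*y - 100.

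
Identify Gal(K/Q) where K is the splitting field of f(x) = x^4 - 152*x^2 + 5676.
Gal(K/Q) = V_4 (Klein four-group, Z/2Z × Z/2Z)

f factors as (x^2 - 66)(x^2 - 86), so the splitting field is K = Q(sqrt(66), sqrt(86)). The elements 66, 86, 5676 are all non-squares in Q, so sqrt(66) and sqrt(86) generate independent quadratic extensions. Thus [K:Q] = 4 and Gal(K/Q) is generated by the two order-2 automorphisms sqrt(66) ↦ -sqrt(66) and sqrt(86) ↦ -sqrt(86), giving V_4.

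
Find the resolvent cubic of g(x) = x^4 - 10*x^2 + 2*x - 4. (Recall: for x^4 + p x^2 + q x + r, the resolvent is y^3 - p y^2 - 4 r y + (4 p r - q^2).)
h(y) = y^3 + 10*y^2 + 16*y + 156

Identify coefficients: p = -10, q = 2, r = -4.
Plug into h(y) = y^3 - p y^2 - 4 r y + (4 p r - q^2):
  h(y) = y^3 - (-10) y^2 - 4*(-4) y + (4*(-10)*(-4) - (2)^2)
       = y^3 + (10) y^2 + (16) y + (156).
Simplifying: h(y) = y^3 + 10*y^2 + 16*y + 156.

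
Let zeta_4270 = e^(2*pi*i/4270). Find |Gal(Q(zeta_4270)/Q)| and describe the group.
|Gal(Q(zeta_4270)/Q)| = phi(4270) = 1440; group ≅ (Z/4270Z)^* ≅ Z/4Z × Z/6Z × Z/60Z

The n-th cyclotomic polynomial Φ_4270(x) is the minimal polynomial of zeta_4270 over Q and has degree phi(4270) = 1440. So Q(zeta_4270) is a degree-1440 Galois extension with Galois group (Z/4270Z)^*. By CRT, (Z/4270Z)^* ≅ (Z/2Z)^* × (Z/5Z)^* × (Z/7Z)^* × (Z/61Z)^*. Each prime-power unit group is (Z/2Z)^* ≅ trivial group (order 1); (Z/5Z)^* ≅ Z/4Z; (Z/7Z)^* ≅ Z/6Z; (Z/61Z)^* ≅ Z/60Z. Hence Gal(Q(zeta_4270)/Q) ≅ Z/4Z × Z/6Z × Z/60Z.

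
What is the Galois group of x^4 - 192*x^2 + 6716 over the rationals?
Gal(K/Q) = V_4 (Klein four-group, Z/2Z × Z/2Z)

f factors as (x^2 - 146)(x^2 - 46), so the splitting field is K = Q(sqrt(146), sqrt(46)). The elements 146, 46, 6716 are all non-squares in Q, so sqrt(146) and sqrt(46) generate independent quadratic extensions. Thus [K:Q] = 4 and Gal(K/Q) is generated by the two order-2 automorphisms sqrt(146) ↦ -sqrt(146) and sqrt(46) ↦ -sqrt(46), giving V_4.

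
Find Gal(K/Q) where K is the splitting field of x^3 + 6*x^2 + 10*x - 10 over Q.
Gal(K/Q) = S_3 (symmetric group of order 6)

Compute the discriminant of x^3 + (6)*x^2 + (10)*x + (-10): Δ = -5260. Since Δ is not a rational square, the Galois group is not contained in A_3; it must be the full S_3 (irreducibility of the cubic rules out anything smaller).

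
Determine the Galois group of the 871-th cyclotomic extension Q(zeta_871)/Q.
|Gal(Q(zeta_871)/Q)| = phi(871) = 792; group ≅ (Z/871Z)^* ≅ Z/12Z × Z/66Z

The n-th cyclotomic polynomial Φ_871(x) is the minimal polynomial of zeta_871 over Q and has degree phi(871) = 792. So Q(zeta_871) is a degree-792 Galois extension with Galois group (Z/871Z)^*. By CRT, (Z/871Z)^* ≅ (Z/13Z)^* × (Z/67Z)^*. Each prime-power unit group is (Z/13Z)^* ≅ Z/12Z; (Z/67Z)^* ≅ Z/66Z. Hence Gal(Q(zeta_871)/Q) ≅ Z/12Z × Z/66Z.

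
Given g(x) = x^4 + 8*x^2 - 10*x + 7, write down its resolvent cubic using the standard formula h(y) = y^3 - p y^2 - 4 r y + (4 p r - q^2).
h(y) = y^3 - 8*y^2 - 28*y + 124

Identify coefficients: p = 8, q = -10, r = 7.
Plug into h(y) = y^3 - p y^2 - 4 r y + (4 p r - q^2):
  h(y) = y^3 - (8) y^2 - 4*(7) y + (4*(8)*(7) - (-10)^2)
       = y^3 + (-8) y^2 + (-28) y + (124).
Simplifying: h(y) = y^3 - 8*y^2 - 28*y + 124.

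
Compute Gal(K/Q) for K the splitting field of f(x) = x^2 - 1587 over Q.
Gal(K/Q) = Z/2Z (cyclic of order 2)

x^2 - 1587 is irreducible over Q since 1587 is not a rational square. The splitting field Q(sqrt(1587)) has degree 2 over Q, and its unique nontrivial automorphism is sqrt(1587) ↦ -sqrt(1587). Hence Gal(Q(sqrt(1587))/Q) = Z/2Z.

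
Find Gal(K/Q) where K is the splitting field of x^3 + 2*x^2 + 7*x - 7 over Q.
Gal(K/Q) = S_3 (symmetric group of order 6)

Compute the discriminant of x^3 + (2)*x^2 + (7)*x + (-7): Δ = -4039. Since Δ is not a rational square, the Galois group is not contained in A_3; it must be the full S_3 (irreducibility of the cubic rules out anything smaller).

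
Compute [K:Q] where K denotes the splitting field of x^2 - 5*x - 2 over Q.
[K:Q] = 2

The discriminant of x^2 + (-5)*x + (-2) is b^2 - 4c = 25 - (-8) = 33. Since 33 is not a perfect square in Q, the polynomial is irreducible over Q. Its two roots generate a degree-2 extension, so [K:Q] = 2.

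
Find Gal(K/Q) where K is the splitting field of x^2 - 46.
Gal(K/Q) = Z/2Z (cyclic of order 2)

x^2 - 46 is irreducible over Q since 46 is not a rational square. The splitting field Q(sqrt(46)) has degree 2 over Q, and its unique nontrivial automorphism is sqrt(46) ↦ -sqrt(46). Hence Gal(Q(sqrt(46))/Q) = Z/2Z.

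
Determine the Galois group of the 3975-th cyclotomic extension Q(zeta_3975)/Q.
|Gal(Q(zeta_3975)/Q)| = phi(3975) = 2080; group ≅ (Z/3975Z)^* ≅ Z/2Z × Z/20Z × Z/52Z

The n-th cyclotomic polynomial Φ_3975(x) is the minimal polynomial of zeta_3975 over Q and has degree phi(3975) = 2080. So Q(zeta_3975) is a degree-2080 Galois extension with Galois group (Z/3975Z)^*. By CRT, (Z/3975Z)^* ≅ (Z/3Z)^* × (Z/25Z)^* × (Z/53Z)^*. Each prime-power unit group is (Z/3Z)^* ≅ Z/2Z; (Z/25Z)^* ≅ Z/20Z; (Z/53Z)^* ≅ Z/52Z. Hence Gal(Q(zeta_3975)/Q) ≅ Z/2Z × Z/20Z × Z/52Z.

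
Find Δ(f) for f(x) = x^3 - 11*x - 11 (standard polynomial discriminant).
Δ = 2057

For a depressed cubic x^3 + p x + q the discriminant is Δ = -4 p^3 - 27 q^2 = -4*(-11)^3 - 27*(-11)^2 = 5324 - 3267 = 2057.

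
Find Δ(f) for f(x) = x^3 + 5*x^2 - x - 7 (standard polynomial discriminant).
Δ = 2836

For x^3 + a x^2 + b x + c the discriminant is Δ = 18 a b c - 4 a^3 c + a^2 b^2 - 4 b^3 - 27 c^2.
Plug a = 5, b = -1, c = -7:
  18*(5)*(-1)*(-7) - 4*(5)^3*(-7) + (5)^2*(-1)^2 - 4*(-1)^3 - 27*(-7)^2
  = 630 + (3500) + 25 + (4) + (-1323)
  = 2836.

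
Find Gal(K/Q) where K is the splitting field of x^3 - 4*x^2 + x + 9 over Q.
Gal(K/Q) = S_3 (symmetric group of order 6)

Compute the discriminant of x^3 + (-4)*x^2 + (1)*x + (9): Δ = -519. Since Δ is not a rational square, the Galois group is not contained in A_3; it must be the full S_3 (irreducibility of the cubic rules out anything smaller).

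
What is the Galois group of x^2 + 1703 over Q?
Gal(K/Q) = Z/2Z (cyclic of order 2)

x^2 + 1703 is irreducible over Q since -1703 is not a rational square. The splitting field Q(sqrt(-1703)) has degree 2 over Q, and its unique nontrivial automorphism is sqrt(-1703) ↦ -sqrt(-1703). Hence Gal(Q(sqrt(-1703))/Q) = Z/2Z.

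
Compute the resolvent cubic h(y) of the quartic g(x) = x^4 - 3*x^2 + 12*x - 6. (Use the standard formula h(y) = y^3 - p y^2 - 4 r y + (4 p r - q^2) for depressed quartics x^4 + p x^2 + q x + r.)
h(y) = y^3 + 3*y^2 + 24*y - 72

Identify coefficients: p = -3, q = 12, r = -6.
Plug into h(y) = y^3 - p y^2 - 4 r y + (4 p r - q^2):
  h(y) = y^3 - (-3) y^2 - 4*(-6) y + (4*(-3)*(-6) - (12)^2)
       = y^3 + (3) y^2 + (24) y + (-72).
Simplifying: h(y) = y^3 + 3*y^2 + 24*y - 72.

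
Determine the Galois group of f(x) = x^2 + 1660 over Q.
Gal(K/Q) = Z/2Z (cyclic of order 2)

x^2 + 1660 is irreducible over Q since -1660 is not a rational square. The splitting field Q(sqrt(-1660)) has degree 2 over Q, and its unique nontrivial automorphism is sqrt(-1660) ↦ -sqrt(-1660). Hence Gal(Q(sqrt(-1660))/Q) = Z/2Z.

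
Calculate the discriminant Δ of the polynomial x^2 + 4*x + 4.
Δ = 0

For a quadratic a x^2 + b x + c the discriminant is Δ = b^2 - 4ac = (4)^2 - 4*(1)*(4) = 16 - (16) = 0.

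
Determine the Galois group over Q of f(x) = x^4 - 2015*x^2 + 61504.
Gal(K/Q) = Z/2Z (cyclic of order 2)

f factors as (x^2 - 31)(x^2 - 1984), so the splitting field is K = Q(sqrt(31), sqrt(1984)). The squarefree part of 31 is 31 and the squarefree part of 1984 is also 31, so sqrt(31) and sqrt(1984) are both rational multiples of sqrt(31). Hence Q(sqrt(31)) = Q(sqrt(1984)) = Q(sqrt(31)), and the splitting field collapses to a single degree-2 extension with Galois group Z/2Z.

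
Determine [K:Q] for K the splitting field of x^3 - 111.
[K:Q] = 6

x^3 - 111 has one real root r = 111^(1/3) and two complex roots r*zeta_3, r*zeta_3^2 where zeta_3 = e^(2*pi*i/3). The splitting field is Q(r, zeta_3). [Q(r):Q] = 3 and [Q(zeta_3):Q] = 2 with gcd = 1, so [Q(r, zeta_3):Q] = 3 * 2 = 6.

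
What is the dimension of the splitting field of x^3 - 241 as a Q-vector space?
[K:Q] = 6

x^3 - 241 has one real root r = 241^(1/3) and two complex roots r*zeta_3, r*zeta_3^2 where zeta_3 = e^(2*pi*i/3). The splitting field is Q(r, zeta_3). [Q(r):Q] = 3 and [Q(zeta_3):Q] = 2 with gcd = 1, so [Q(r, zeta_3):Q] = 3 * 2 = 6.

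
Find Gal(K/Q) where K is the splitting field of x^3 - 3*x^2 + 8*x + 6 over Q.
Gal(K/Q) = S_3 (symmetric group of order 6)

Compute the discriminant of x^3 + (-3)*x^2 + (8)*x + (6): Δ = -4388. Since Δ is not a rational square, the Galois group is not contained in A_3; it must be the full S_3 (irreducibility of the cubic rules out anything smaller).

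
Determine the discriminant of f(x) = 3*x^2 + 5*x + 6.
Δ = -47

For a quadratic a x^2 + b x + c the discriminant is Δ = b^2 - 4ac = (5)^2 - 4*(3)*(6) = 25 - (72) = -47.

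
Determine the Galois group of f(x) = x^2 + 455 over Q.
Gal(K/Q) = Z/2Z (cyclic of order 2)

x^2 + 455 is irreducible over Q since -455 is not a rational square. The splitting field Q(sqrt(-455)) has degree 2 over Q, and its unique nontrivial automorphism is sqrt(-455) ↦ -sqrt(-455). Hence Gal(Q(sqrt(-455))/Q) = Z/2Z.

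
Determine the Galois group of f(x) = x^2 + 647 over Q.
Gal(K/Q) = Z/2Z (cyclic of order 2)

x^2 + 647 is irreducible over Q since -647 is not a rational square. The splitting field Q(sqrt(-647)) has degree 2 over Q, and its unique nontrivial automorphism is sqrt(-647) ↦ -sqrt(-647). Hence Gal(Q(sqrt(-647))/Q) = Z/2Z.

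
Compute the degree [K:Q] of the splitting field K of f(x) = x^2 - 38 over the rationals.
[K:Q] = 2

The polynomial x^2 - 38 is irreducible over Q since 38 is not a perfect square. Its splitting field is Q(sqrt(38)), which has degree 2 over Q.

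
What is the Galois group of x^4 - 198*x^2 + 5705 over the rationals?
Gal(K/Q) = V_4 (Klein four-group, Z/2Z × Z/2Z)

f factors as (x^2 - 35)(x^2 - 163), so the splitting field is K = Q(sqrt(35), sqrt(163)). The elements 35, 163, 5705 are all non-squares in Q, so sqrt(35) and sqrt(163) generate independent quadratic extensions. Thus [K:Q] = 4 and Gal(K/Q) is generated by the two order-2 automorphisms sqrt(35) ↦ -sqrt(35) and sqrt(163) ↦ -sqrt(163), giving V_4.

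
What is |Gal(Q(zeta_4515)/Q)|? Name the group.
|Gal(Q(zeta_4515)/Q)| = phi(4515) = 2016; group ≅ (Z/4515Z)^* ≅ Z/2Z × Z/4Z × Z/6Z × Z/42Z

The n-th cyclotomic polynomial Φ_4515(x) is the minimal polynomial of zeta_4515 over Q and has degree phi(4515) = 2016. So Q(zeta_4515) is a degree-2016 Galois extension with Galois group (Z/4515Z)^*. By CRT, (Z/4515Z)^* ≅ (Z/3Z)^* × (Z/5Z)^* × (Z/7Z)^* × (Z/43Z)^*. Each prime-power unit group is (Z/3Z)^* ≅ Z/2Z; (Z/5Z)^* ≅ Z/4Z; (Z/7Z)^* ≅ Z/6Z; (Z/43Z)^* ≅ Z/42Z. Hence Gal(Q(zeta_4515)/Q) ≅ Z/2Z × Z/4Z × Z/6Z × Z/42Z.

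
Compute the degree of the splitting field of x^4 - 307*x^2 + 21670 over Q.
[K:Q] = 4

f factors as (x^2 - 110)(x^2 - 197); the splitting field is K = Q(sqrt(110), sqrt(197)). Since 110, 197, and 21670 are all non-squares in Q, the three subfields Q(sqrt(110)), Q(sqrt(197)), Q(sqrt(21670)) are distinct degree-2 extensions, so [K:Q] = 4 (Klein four Galois group).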